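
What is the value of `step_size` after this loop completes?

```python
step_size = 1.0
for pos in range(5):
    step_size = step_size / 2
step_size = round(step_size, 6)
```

Halving LR 5 times: 1 / 2^5
`step_size` takes the values: 1.0 → 0.5 → 0.25 → 0.125 → 0.0625 → 0.03125

Answer: 0.03125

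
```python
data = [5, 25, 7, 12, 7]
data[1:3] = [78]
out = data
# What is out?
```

Trace:
`data = [5, 25, 7, 12, 7]` → data = [5, 25, 7, 12, 7]
`data[1:3] = [78]` → data = [5, 78, 12, 7]
`out = data` → out = [5, 78, 12, 7]
So out = [5, 78, 12, 7]

Answer: [5, 78, 12, 7]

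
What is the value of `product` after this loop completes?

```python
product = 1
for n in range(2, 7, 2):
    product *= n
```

Product of even numbers 2 to 6
`product` takes the values: 1 → 2 → 8 → 48

Answer: 48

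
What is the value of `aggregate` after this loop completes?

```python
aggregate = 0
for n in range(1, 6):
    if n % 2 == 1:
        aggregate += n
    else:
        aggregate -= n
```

Add odd, subtract even
`aggregate` takes the values: 0 → 1 → -1 → 2 → -2 → 3

Answer: 3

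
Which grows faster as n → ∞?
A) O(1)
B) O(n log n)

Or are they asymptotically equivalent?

O(1) vs O(n log n): Higher order terms dominate.

Answer: B) O(n log n) grows faster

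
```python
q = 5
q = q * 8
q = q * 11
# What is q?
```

Trace:
`q = 5` → q = 5
`q = q * 8` → q = 40
`q = q * 11` → q = 440
So q = 440

Answer: 440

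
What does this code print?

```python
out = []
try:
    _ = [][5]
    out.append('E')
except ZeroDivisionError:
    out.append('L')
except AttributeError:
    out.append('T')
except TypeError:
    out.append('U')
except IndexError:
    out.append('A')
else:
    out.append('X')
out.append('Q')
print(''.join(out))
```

Execution trace: 'A' (except IndexError) → 'Q' (after the try/except). Output: AQ

Answer: AQ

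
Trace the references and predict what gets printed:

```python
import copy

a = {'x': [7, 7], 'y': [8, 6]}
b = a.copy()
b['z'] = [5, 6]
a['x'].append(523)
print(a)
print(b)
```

Key concept: shallow copy of dict with mutable values.
Step by step:
`a = {'x': [7, 7], 'y': [8, 6]}` → a = {'x': [7, 7], 'y': [8, 6]}
`b = a.copy()` → b = {'x': [7, 7], 'y': [8, 6]}
`b['z'] = [5, 6]` → b = {'x': [7, 7], 'y': [8, 6], 'z': [5, 6]}
`a['x'].append(523)` → a = {'x': [7, 7, 523], 'y': [8, 6]}; b = {'x': [7, 7, 523], 'y': [8, 6], 'z': [5, 6]}
`print(a)` → prints {'x': [7, 7, 523], 'y': [8, 6]}
`print(b)` → prints {'x': [7, 7, 523], 'y': [8, 6], 'z': [5, 6]}

Answer:
{'x': [7, 7, 523], 'y': [8, 6]}
{'x': [7, 7, 523], 'y': [8, 6], 'z': [5, 6]}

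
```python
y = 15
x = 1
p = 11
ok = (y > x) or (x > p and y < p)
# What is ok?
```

Trace:
`y = 15` → y = 15
`x = 1` → x = 1
`p = 11` → p = 11
`ok = (y > x) or (x > p and y < p)` → ok = True
So ok = True

Answer: True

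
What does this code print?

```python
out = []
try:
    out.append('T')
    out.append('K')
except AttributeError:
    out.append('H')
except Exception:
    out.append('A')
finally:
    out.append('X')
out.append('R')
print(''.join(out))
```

Execution trace: 'T' (try body) → 'K' (try body, no exception) → 'X' (finally) → 'R' (after the try/except). Output: TKXR

Answer: TKXR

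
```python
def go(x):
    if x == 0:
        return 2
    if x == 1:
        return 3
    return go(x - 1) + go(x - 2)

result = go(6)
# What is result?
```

Build up from base cases: go(0)=2, go(1)=3, go(2)=5, go(3)=8, go(4)=13, go(5)=21, go(6)=34

Answer: 34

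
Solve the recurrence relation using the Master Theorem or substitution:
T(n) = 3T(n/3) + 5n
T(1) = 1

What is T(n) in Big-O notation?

By Master Theorem: a=3, b=3, f(n)=5n. Since log_3(3) = 1 and f(n) = Θ(n^1), Case 2 applies. T(n) = O(n log n).

Answer: O(n log n)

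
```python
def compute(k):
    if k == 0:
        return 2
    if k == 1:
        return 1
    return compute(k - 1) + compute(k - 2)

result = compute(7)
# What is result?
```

Build up from base cases: compute(0)=2, compute(1)=1, compute(2)=3, compute(3)=4, compute(4)=7, compute(5)=11, compute(6)=18, ..., compute(7)=29

Answer: 29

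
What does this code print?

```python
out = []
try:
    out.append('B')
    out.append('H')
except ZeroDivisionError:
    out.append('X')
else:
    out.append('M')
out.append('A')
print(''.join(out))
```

Execution trace: 'B' (try body) → 'H' (try body, no exception) → 'M' (else) → 'A' (after the try/except). Output: BHMA

Answer: BHMA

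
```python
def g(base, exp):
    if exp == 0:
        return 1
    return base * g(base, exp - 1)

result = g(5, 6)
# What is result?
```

g(5, 6) = 5 * 5 * 5 * 5 * 5 * 5 = 15625

Answer: 15625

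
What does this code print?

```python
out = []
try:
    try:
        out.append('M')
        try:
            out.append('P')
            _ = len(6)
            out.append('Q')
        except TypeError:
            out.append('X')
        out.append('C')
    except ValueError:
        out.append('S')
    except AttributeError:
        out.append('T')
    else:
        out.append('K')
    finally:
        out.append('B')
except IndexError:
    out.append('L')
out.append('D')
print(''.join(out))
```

Execution trace: 'M' (try body) → 'P' (inner try body) → 'X' (inner except TypeError) → 'C' (try body, no exception) → 'K' (else) → 'B' (finally) → 'D' (after the try/except). Output: MPXCKBD

Answer: MPXCKBD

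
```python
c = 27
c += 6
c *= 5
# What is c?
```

Trace:
`c = 27` → c = 27
`c += 6` → c = 33
`c *= 5` → c = 165
So c = 165

Answer: 165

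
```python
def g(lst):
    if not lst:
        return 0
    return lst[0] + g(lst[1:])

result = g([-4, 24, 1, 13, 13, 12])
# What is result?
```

(-4) + 24 + 1 + 13 + 13 + 12 + 0 = 59

Answer: 59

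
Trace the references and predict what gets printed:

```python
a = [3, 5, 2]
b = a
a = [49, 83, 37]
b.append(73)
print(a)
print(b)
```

Key concept: rebinding vs mutation: a is rebound to a new list, b still points at the original.
Step by step:
`a = [3, 5, 2]` → a = [3, 5, 2]
`b = a` → b = [3, 5, 2] (same object as a)
`a = [49, 83, 37]` → a = [49, 83, 37]
`b.append(73)` → b = [3, 5, 2, 73]
`print(a)` → prints [49, 83, 37]
`print(b)` → prints [3, 5, 2, 73]

Answer:
[49, 83, 37]
[3, 5, 2, 73]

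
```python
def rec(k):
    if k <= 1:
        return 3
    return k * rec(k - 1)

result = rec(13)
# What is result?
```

rec(13) = 13 * 12 * 11 * 10 * 9 * 8 * 7 * 6 * 5 * 4 * 3 * 2 * 3 = 18681062400

Answer: 18681062400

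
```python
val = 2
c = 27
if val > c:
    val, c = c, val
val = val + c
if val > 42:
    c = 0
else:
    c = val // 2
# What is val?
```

Trace:
`val = 2` → val = 2
`c = 27` → c = 27
`if val > c: ...` → val > c is False → no variable changes
`val = val + c` → val = 29
`if val > 42: ...` → val > 42 is False, take else branch → c = 14
So val = 29

Answer: 29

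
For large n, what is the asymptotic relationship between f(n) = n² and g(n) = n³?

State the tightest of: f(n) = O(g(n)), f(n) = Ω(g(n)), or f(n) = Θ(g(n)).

n² vs n³: f(n) = O(g(n)) but not Ω(g(n)) — n³ grows strictly faster than n².

Answer: f(n) = O(g(n)) but not Ω(g(n)) — n³ grows strictly faster than n².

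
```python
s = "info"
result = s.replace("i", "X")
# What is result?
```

Trace:
`s = "info"` → s = 'info'
`result = s.replace("i", "X")` → result = 'Xnfo'
So result = 'Xnfo'

Answer: 'Xnfo'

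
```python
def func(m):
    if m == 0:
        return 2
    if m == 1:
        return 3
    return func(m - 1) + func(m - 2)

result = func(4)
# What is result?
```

Build up from base cases: func(0)=2, func(1)=3, func(2)=5, func(3)=8, func(4)=13

Answer: 13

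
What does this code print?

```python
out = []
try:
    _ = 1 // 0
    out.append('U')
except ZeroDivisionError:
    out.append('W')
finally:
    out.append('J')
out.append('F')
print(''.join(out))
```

Execution trace: 'W' (except ZeroDivisionError) → 'J' (finally) → 'F' (after the try/except). Output: WJF

Answer: WJF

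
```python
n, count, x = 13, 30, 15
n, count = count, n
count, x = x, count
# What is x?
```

Trace:
`n, count, x = 13, 30, 15` → n = 13; count = 30; x = 15
`n, count = count, n` → n = 30; count = 13
`count, x = x, count` → count = 15; x = 13
So x = 13

Answer: 13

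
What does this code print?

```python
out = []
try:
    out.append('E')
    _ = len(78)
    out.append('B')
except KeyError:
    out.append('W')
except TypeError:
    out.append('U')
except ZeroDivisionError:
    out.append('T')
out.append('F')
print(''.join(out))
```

Execution trace: 'E' (try body) → 'U' (except TypeError) → 'F' (after the try/except). Output: EUF

Answer: EUF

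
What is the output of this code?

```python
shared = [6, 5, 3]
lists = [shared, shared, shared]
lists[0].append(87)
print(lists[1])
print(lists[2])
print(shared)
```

Key concept: list of same reference.
Step by step:
`shared = [6, 5, 3]` → shared = [6, 5, 3]
`lists = [shared, shared, shared]` → lists = [[6, 5, 3], [6, 5, 3], [6, 5, 3]]
`lists[0].append(87)` → shared = [6, 5, 3, 87]; lists = [[6, 5, 3, 87], [6, 5, 3, 87], [6, 5, 3, 87]]
`print(lists[1])` → prints [6, 5, 3, 87]
`print(lists[2])` → prints [6, 5, 3, 87]
`print(shared)` → prints [6, 5, 3, 87]

Answer:
[6, 5, 3, 87]
[6, 5, 3, 87]
[6, 5, 3, 87]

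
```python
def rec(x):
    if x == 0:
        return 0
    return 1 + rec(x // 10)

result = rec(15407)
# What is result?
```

Count of digits of 15407: 5

Answer: 5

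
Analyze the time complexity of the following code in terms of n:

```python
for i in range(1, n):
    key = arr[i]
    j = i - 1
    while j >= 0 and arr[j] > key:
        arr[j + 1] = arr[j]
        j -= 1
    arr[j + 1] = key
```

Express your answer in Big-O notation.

This is Insertion sort. Time complexity: O(n²).

Answer: O(n²)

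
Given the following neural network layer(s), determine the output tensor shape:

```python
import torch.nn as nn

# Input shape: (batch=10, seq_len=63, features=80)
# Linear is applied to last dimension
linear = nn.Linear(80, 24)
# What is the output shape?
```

Input: (10, 63, 80) -> Output: (10, 63, 24)

Answer: (10, 63, 24)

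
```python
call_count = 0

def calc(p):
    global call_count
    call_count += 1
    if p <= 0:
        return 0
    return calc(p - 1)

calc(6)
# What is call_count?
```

Linear recursion stepping by 1: 7 calls from p=6 down to ≤0.

Answer: 7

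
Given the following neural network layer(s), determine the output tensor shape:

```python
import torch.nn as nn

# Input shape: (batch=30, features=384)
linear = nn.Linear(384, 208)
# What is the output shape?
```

Input: (30, 384) -> Output: (30, 208)

Answer: (30, 208)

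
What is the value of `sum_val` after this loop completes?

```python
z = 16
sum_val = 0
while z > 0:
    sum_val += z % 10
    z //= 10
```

Sum digits of 16
`sum_val` takes the values: 0 → 6 → 7

Answer: 7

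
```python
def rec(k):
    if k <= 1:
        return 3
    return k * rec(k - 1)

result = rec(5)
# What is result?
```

rec(5) = 5 * 4 * 3 * 2 * 3 = 360

Answer: 360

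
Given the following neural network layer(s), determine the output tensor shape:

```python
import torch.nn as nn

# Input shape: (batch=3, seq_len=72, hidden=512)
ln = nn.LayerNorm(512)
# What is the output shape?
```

Input: (3, 72, 512) -> Output: (3, 72, 512)

Answer: (3, 72, 512)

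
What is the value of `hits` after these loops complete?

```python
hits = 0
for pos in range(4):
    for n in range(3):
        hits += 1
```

4 * 3 = 12
`hits` takes the values: 0 → 1 → 2 → 3 → 4 → 5 → 6 → 7 → 8 → 9 → 10 → 11 → 12

Answer: 12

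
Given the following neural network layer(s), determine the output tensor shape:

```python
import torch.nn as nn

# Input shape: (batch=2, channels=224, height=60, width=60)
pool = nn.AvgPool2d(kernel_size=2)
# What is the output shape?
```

Input: (2, 224, 60, 60) -> Output: (2, 224, 30, 30)

Answer: (2, 224, 30, 30)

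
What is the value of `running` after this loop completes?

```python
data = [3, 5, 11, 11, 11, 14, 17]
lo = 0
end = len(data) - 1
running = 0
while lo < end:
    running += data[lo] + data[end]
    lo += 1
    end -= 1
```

Sum of pairs from ends
`running` takes the values: 0 → 20 → 39 → 61

Answer: 61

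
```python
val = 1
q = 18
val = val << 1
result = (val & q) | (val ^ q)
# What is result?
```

Trace:
`val = 1` → val = 1
`q = 18` → q = 18
`val = val << 1` → val = 2
`result = (val & q) | (val ^ q)` → result = 18
So result = 18

Answer: 18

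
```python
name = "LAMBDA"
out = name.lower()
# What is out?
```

Trace:
`name = "LAMBDA"` → name = 'LAMBDA'
`out = name.lower()` → out = 'lambda'
So out = 'lambda'

Answer: 'lambda'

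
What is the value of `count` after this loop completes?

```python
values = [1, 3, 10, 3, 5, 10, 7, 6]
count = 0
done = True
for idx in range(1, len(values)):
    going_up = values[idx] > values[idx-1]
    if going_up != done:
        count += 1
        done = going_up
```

Count direction changes in [1, 3, 10, 3, 5, 10, 7, 6]
`count` takes the values: 0 → 1 → 2 → 3

Answer: 3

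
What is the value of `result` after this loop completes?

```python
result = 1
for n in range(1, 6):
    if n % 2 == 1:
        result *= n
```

Product of odd numbers 1 to 5
`result` takes the values: 1 → 3 → 15

Answer: 15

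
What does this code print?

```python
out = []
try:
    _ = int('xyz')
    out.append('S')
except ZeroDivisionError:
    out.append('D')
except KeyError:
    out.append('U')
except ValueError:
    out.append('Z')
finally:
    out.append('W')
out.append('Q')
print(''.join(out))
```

Execution trace: 'Z' (except ValueError) → 'W' (finally) → 'Q' (after the try/except). Output: ZWQ

Answer: ZWQ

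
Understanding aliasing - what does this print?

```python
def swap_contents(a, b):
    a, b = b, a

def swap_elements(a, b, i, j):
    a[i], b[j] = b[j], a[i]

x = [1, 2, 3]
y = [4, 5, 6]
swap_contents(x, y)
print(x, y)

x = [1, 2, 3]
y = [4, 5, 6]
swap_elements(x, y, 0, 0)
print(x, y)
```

Key concept: parameter rebinding vs mutation.
Step by step:
`x = [1, 2, 3]` → x = [1, 2, 3]
`y = [4, 5, 6]` → y = [4, 5, 6]
`swap_contents(x, y)` → no visible change to tracked variables
`print(x, y)` → prints [1, 2, 3] [4, 5, 6]
`x = [1, 2, 3]` → x = [1, 2, 3]
`y = [4, 5, 6]` → y = [4, 5, 6]
`swap_elements(x, y, 0, 0)` → x = [4, 2, 3]; y = [1, 5, 6]
`print(x, y)` → prints [4, 2, 3] [1, 5, 6]

Answer:
[1, 2, 3] [4, 5, 6]
[4, 2, 3] [1, 5, 6]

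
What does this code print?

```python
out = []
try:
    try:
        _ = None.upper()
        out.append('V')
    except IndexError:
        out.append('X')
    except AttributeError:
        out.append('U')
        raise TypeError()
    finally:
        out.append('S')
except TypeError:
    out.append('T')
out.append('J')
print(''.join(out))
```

Execution trace: 'U' (inner except AttributeError) → 'S' (inner finally) → 'T' (outer except TypeError) → 'J' (after the try/except). Output: USTJ

Answer: USTJ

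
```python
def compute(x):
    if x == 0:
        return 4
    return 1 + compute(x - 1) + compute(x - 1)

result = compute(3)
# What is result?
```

compute(x) = 1 + 2·compute(x-1), compute(0)=4. Closed form: (4+1)·2^3 - 1 = 39.

Answer: 39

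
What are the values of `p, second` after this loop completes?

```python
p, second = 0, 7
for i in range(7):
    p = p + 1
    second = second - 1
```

p goes 0→7, second goes 7→0
`p, second` takes the values: (0, 7) → (1, 7) → (1, 6) → (2, 6) → (2, 5) → (3, 5) → (3, 4) → (4, 4) → (4, 3) → (5, 3) → (5, 2) → (6, 2) → (6, 1) → (7, 1) → (7, 0)

Answer: 7, 0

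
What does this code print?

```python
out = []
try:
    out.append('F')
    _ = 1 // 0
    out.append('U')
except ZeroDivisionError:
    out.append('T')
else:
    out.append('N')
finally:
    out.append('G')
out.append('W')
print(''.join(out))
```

Execution trace: 'F' (try body) → 'T' (except ZeroDivisionError) → 'G' (finally) → 'W' (after the try/except). Output: FTGW

Answer: FTGW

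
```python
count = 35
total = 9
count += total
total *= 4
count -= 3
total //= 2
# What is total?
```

Trace:
`count = 35` → count = 35
`total = 9` → total = 9
`count += total` → count = 44
`total *= 4` → total = 36
`count -= 3` → count = 41
`total //= 2` → total = 18
So total = 18

Answer: 18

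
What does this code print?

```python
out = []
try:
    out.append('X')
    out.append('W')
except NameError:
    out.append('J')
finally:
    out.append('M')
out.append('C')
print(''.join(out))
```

Execution trace: 'X' (try body) → 'W' (try body, no exception) → 'M' (finally) → 'C' (after the try/except). Output: XWMC

Answer: XWMC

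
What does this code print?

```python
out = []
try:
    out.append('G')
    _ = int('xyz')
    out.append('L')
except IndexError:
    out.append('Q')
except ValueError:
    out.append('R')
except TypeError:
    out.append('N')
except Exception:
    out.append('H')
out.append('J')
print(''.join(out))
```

Execution trace: 'G' (try body) → 'R' (except ValueError) → 'J' (after the try/except). Output: GRJ

Answer: GRJ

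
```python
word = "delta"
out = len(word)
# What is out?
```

Trace:
`word = "delta"` → word = 'delta'
`out = len(word)` → out = 5
So out = 5

Answer: 5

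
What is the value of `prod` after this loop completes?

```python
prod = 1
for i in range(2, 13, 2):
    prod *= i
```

Product of even numbers 2 to 12
`prod` takes the values: 1 → 2 → 8 → 48 → 384 → 3840 → 46080

Answer: 46080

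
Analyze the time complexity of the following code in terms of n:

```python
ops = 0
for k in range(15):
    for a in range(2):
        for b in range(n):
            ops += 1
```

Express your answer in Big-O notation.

Each loop level contributes: 1 × 1 × n. Multiplying the contributions gives O(n).

Answer: O(n)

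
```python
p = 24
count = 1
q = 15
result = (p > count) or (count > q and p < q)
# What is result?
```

Trace:
`p = 24` → p = 24
`count = 1` → count = 1
`q = 15` → q = 15
`result = (p > count) or (count > q and p < q)` → result = True
So result = True

Answer: True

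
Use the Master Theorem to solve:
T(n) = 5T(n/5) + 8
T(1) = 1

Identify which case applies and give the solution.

a=5, b=5, f(n)=8. log_5(5) = 1. Since c=0 < 1, Case 1 applies: T(n) = Θ(n^log_b(a)) = O(n).

Answer: O(n) - Case 1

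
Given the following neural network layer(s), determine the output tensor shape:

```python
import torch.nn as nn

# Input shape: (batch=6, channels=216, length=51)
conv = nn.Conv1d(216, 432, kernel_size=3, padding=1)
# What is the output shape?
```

Input: (6, 216, 51) -> Output: (6, 432, 51)

Answer: (6, 432, 51)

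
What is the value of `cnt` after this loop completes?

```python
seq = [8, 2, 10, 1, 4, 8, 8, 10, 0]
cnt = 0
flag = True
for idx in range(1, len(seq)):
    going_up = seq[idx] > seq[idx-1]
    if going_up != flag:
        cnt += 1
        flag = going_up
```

Count direction changes in [8, 2, 10, 1, 4, 8, 8, 10, 0]
`cnt` takes the values: 0 → 1 → 2 → 3 → 4 → 5 → 6 → 7

Answer: 7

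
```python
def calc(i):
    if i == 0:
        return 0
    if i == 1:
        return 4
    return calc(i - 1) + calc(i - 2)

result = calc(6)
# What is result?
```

Build up from base cases: calc(0)=0, calc(1)=4, calc(2)=4, calc(3)=8, calc(4)=12, calc(5)=20, calc(6)=32

Answer: 32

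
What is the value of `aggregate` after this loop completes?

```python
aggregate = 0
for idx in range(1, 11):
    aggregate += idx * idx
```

Sum of squares 1² to 10² = 385
`aggregate` takes the values: 0 → 1 → 5 → 14 → 30 → 55 → 91 → 140 → 204 → 285 → 385

Answer: 385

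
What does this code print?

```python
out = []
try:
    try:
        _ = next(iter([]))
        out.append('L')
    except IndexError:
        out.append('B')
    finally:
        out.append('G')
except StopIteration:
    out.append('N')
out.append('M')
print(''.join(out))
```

Execution trace: 'G' (inner finally) → 'N' (outer except StopIteration) → 'M' (after the try/except). Output: GNM

Answer: GNM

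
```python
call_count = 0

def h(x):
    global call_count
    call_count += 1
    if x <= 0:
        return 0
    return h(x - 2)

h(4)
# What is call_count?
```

Linear recursion stepping by 2: 3 calls from x=4 down to ≤0.

Answer: 3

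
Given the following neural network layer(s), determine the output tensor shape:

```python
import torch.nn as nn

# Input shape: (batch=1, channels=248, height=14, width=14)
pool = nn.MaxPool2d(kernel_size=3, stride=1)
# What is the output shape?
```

Input: (1, 248, 14, 14) -> Output: (1, 248, 12, 12)

Answer: (1, 248, 12, 12)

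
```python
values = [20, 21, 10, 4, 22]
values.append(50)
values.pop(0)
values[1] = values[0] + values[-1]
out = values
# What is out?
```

Trace:
`values = [20, 21, 10, 4, 22]` → values = [20, 21, 10, 4, 22]
`values.append(50)` → values = [20, 21, 10, 4, 22, 50]
`values.pop(0)` → values = [21, 10, 4, 22, 50]
`values[1] = values[0] + values[-1]` → values = [21, 71, 4, 22, 50]
`out = values` → out = [21, 71, 4, 22, 50]
So out = [21, 71, 4, 22, 50]

Answer: [21, 71, 4, 22, 50]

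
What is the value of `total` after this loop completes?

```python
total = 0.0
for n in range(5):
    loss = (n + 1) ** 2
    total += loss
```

Sum of squared losses 1² + 2² + ... + 5²
`total` takes the values: 0.0 → 1.0 → 5.0 → 14.0 → 30.0 → 55.0

Answer: 55.0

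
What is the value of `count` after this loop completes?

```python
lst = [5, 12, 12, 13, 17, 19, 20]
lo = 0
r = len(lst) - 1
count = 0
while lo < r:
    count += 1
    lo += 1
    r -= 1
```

Iterations until pointers meet (list length 7)
`count` takes the values: 0 → 1 → 2 → 3

Answer: 3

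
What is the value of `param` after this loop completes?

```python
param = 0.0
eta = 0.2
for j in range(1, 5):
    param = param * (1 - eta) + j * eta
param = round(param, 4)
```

Moving average with lr=0.2
`param` takes the values: 0.0 → 0.2 → 0.56 → 1.048 → 1.6384

Answer: 1.6384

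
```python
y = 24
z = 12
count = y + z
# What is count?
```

Trace:
`y = 24` → y = 24
`z = 12` → z = 12
`count = y + z` → count = 36
So count = 36

Answer: 36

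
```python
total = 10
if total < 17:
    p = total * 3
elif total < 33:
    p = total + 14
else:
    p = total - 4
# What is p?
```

Trace:
`total = 10` → total = 10
`if total < 17: ...` → total < 17 is True → p = 30
So p = 30

Answer: 30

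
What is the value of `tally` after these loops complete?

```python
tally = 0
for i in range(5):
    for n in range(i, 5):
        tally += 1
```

Upper triangle: 5 + 4 + ... + 1
`tally` takes the values: 0 → 1 → 2 → 3 → 4 → 5 → 6 → 7 → 8 → 9 → 10 → 11 → 12 → 13 → 14 → 15

Answer: 15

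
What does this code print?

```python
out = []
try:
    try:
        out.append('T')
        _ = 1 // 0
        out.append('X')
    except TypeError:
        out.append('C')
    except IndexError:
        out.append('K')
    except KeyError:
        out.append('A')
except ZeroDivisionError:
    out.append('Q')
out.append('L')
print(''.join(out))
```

Execution trace: 'T' (inner try body) → 'Q' (outer except ZeroDivisionError) → 'L' (after the try/except). Output: TQL

Answer: TQL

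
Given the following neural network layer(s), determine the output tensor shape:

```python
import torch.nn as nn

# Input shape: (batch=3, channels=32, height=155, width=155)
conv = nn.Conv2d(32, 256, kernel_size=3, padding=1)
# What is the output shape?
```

Input: (3, 32, 155, 155) -> Output: (3, 256, 155, 155)

Answer: (3, 256, 155, 155)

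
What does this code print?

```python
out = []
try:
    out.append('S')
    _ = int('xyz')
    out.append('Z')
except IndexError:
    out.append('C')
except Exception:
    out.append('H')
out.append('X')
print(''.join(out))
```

Execution trace: 'S' (try body) → 'H' (except Exception) → 'X' (after the try/except). Output: SHX

Answer: SHX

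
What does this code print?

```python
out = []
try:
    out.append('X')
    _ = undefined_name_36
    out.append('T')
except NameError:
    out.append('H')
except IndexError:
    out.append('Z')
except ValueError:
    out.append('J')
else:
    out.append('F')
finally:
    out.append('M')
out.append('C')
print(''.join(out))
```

Execution trace: 'X' (try body) → 'H' (except NameError) → 'M' (finally) → 'C' (after the try/except). Output: XHMC

Answer: XHMC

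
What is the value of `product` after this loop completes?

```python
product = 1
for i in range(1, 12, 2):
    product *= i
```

Product of 1, 3, 5, ... up to 11
`product` takes the values: 1 → 3 → 15 → 105 → 945 → 10395

Answer: 10395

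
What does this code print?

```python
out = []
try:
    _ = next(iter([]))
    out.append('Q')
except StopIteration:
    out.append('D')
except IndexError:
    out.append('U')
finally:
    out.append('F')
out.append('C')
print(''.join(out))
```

Execution trace: 'D' (except StopIteration) → 'F' (finally) → 'C' (after the try/except). Output: DFC

Answer: DFC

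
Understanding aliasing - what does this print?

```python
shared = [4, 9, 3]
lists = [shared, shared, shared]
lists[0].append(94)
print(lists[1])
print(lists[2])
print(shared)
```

Key concept: list of same reference.
Step by step:
`shared = [4, 9, 3]` → shared = [4, 9, 3]
`lists = [shared, shared, shared]` → lists = [[4, 9, 3], [4, 9, 3], [4, 9, 3]]
`lists[0].append(94)` → shared = [4, 9, 3, 94]; lists = [[4, 9, 3, 94], [4, 9, 3, 94], [4, 9, 3, 94]]
`print(lists[1])` → prints [4, 9, 3, 94]
`print(lists[2])` → prints [4, 9, 3, 94]
`print(shared)` → prints [4, 9, 3, 94]

Answer:
[4, 9, 3, 94]
[4, 9, 3, 94]
[4, 9, 3, 94]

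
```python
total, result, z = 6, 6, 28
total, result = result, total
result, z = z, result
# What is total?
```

Trace:
`total, result, z = 6, 6, 28` → total = 6; result = 6; z = 28
`total, result = result, total` → total = 6; result = 6
`result, z = z, result` → result = 28; z = 6
So total = 6

Answer: 6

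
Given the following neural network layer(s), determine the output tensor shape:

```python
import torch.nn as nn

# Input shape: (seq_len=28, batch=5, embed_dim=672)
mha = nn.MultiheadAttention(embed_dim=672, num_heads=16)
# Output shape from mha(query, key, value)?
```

Input: (28, 5, 672) -> Output: (28, 5, 672)

Answer: (28, 5, 672)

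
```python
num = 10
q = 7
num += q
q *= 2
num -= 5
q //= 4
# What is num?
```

Trace:
`num = 10` → num = 10
`q = 7` → q = 7
`num += q` → num = 17
`q *= 2` → q = 14
`num -= 5` → num = 12
`q //= 4` → q = 3
So num = 12

Answer: 12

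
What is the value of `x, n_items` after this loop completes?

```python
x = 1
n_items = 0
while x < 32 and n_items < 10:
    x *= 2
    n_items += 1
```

Double until >= 32 or 10 iterations
`x, n_items` takes the values: (1, 0) → (2, 0) → (2, 1) → (4, 1) → (4, 2) → (8, 2) → (8, 3) → (16, 3) → (16, 4) → (32, 4) → (32, 5)

Answer: 32, 5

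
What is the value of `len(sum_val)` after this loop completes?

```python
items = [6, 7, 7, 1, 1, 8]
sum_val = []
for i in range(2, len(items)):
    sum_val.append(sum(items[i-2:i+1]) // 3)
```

Number of 3-element averages
`sum_val` takes the values: [] → [6] → [6, 5] → [6, 5, 3] → [6, 5, 3, 3]
So `len(sum_val)` = 4

Answer: 4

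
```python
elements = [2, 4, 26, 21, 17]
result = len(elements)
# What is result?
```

Trace:
`elements = [2, 4, 26, 21, 17]` → elements = [2, 4, 26, 21, 17]
`result = len(elements)` → result = 5
So result = 5

Answer: 5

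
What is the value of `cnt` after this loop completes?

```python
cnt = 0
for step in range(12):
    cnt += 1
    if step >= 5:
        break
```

Loop breaks when step reaches 5, cnt is 6
`cnt` takes the values: 0 → 1 → 2 → 3 → 4 → 5 → 6

Answer: 6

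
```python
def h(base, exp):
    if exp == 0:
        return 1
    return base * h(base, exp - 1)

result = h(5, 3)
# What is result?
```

h(5, 3) = 5 * 5 * 5 = 125

Answer: 125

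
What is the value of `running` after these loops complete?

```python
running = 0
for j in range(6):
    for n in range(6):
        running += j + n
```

Sum of all j+n for j,n in 6x6
`running` takes the values: 0 → 1 → 3 → 6 → 10 → 15 → 16 → 18 → 21 → 25 → 30 → 36 → 38 → 41 → 45 → 50 → 56 → 63 → 66 → 70 → 75 → 81 → 88 → 96 → 100 → 105 → 111 → 118 → 126 → 135 → 140 → 146 → 153 → 161 → 170 → 180

Answer: 180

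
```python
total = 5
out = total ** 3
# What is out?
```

Trace:
`total = 5` → total = 5
`out = total ** 3` → out = 125
So out = 125

Answer: 125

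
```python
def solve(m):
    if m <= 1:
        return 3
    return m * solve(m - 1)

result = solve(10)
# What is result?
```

solve(10) = 10 * 9 * 8 * 7 * 6 * 5 * 4 * 3 * 2 * 3 = 10886400

Answer: 10886400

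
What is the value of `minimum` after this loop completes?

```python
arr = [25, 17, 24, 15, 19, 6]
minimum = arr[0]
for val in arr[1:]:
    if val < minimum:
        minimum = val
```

Minimum of [25, 17, 24, 15, 19, 6]
`minimum` takes the values: 25 → 17 → 15 → 6

Answer: 6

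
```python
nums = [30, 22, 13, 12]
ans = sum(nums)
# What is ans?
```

Trace:
`nums = [30, 22, 13, 12]` → nums = [30, 22, 13, 12]
`ans = sum(nums)` → ans = 77
So ans = 77

Answer: 77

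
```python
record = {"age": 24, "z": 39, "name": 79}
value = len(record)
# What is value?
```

Trace:
`record = {"age": 24, "z": 39, "name": 79}` → record = {'age': 24, 'z': 39, 'name': 79}
`value = len(record)` → value = 3
So value = 3

Answer: 3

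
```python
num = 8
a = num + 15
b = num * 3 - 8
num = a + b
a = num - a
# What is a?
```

Trace:
`num = 8` → num = 8
`a = num + 15` → a = 23
`b = num * 3 - 8` → b = 16
`num = a + b` → num = 39
`a = num - a` → a = 16
So a = 16

Answer: 16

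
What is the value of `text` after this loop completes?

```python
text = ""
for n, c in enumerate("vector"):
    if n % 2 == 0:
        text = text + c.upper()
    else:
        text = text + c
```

Uppercase even positions in 'vector'
`text` takes the values: "" → "V" → "Ve" → "VeC" → "VeCt" → "VeCtO" → "VeCtOr"

Answer: "VeCtOr"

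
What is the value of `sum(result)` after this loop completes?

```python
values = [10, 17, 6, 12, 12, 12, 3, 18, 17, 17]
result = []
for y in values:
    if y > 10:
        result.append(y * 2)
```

Sum of doubled values > 10
`result` takes the values: [] → [34] → [34, 24] → [34, 24, 24] → [34, 24, 24, 24] → [34, 24, 24, 24, 36] → [34, 24, 24, 24, 36, 34] → [34, 24, 24, 24, 36, 34, 34]
So `sum(result)` = 210

Answer: 210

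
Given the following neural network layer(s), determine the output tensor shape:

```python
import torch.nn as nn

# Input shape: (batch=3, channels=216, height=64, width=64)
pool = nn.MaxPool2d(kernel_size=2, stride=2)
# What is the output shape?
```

Input: (3, 216, 64, 64) -> Output: (3, 216, 32, 32)

Answer: (3, 216, 32, 32)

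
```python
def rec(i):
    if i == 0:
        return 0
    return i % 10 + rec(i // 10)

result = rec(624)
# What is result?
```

Sum of digits of 624: 4 + 2 + 6 = 12

Answer: 12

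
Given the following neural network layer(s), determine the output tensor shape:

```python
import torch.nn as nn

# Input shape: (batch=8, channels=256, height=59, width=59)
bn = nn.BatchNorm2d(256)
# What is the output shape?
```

Input: (8, 256, 59, 59) -> Output: (8, 256, 59, 59)

Answer: (8, 256, 59, 59)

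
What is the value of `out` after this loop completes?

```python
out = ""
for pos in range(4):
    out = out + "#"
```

Repeat '#' 4 times
`out` takes the values: "" → "#" → "##" → "###" → "####"

Answer: "####"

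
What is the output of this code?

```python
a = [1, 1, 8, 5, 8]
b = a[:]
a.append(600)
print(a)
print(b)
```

Key concept: slice [:] creates copy.
Step by step:
`a = [1, 1, 8, 5, 8]` → a = [1, 1, 8, 5, 8]
`b = a[:]` → b = [1, 1, 8, 5, 8]
`a.append(600)` → a = [1, 1, 8, 5, 8, 600]
`print(a)` → prints [1, 1, 8, 5, 8, 600]
`print(b)` → prints [1, 1, 8, 5, 8]

Answer:
[1, 1, 8, 5, 8, 600]
[1, 1, 8, 5, 8]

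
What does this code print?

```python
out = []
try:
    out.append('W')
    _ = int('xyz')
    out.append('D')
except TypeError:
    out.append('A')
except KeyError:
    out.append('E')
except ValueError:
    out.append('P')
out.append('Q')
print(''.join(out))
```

Execution trace: 'W' (try body) → 'P' (except ValueError) → 'Q' (after the try/except). Output: WPQ

Answer: WPQ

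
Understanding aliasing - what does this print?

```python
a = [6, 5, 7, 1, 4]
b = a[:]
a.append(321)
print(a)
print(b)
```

Key concept: slice [:] creates copy.
Step by step:
`a = [6, 5, 7, 1, 4]` → a = [6, 5, 7, 1, 4]
`b = a[:]` → b = [6, 5, 7, 1, 4]
`a.append(321)` → a = [6, 5, 7, 1, 4, 321]
`print(a)` → prints [6, 5, 7, 1, 4, 321]
`print(b)` → prints [6, 5, 7, 1, 4]

Answer:
[6, 5, 7, 1, 4, 321]
[6, 5, 7, 1, 4]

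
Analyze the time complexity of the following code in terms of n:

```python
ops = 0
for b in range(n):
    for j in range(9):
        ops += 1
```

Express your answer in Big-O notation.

Each loop level contributes: n × 1. Multiplying the contributions gives O(n).

Answer: O(n)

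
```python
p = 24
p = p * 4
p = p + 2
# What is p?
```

Trace:
`p = 24` → p = 24
`p = p * 4` → p = 96
`p = p + 2` → p = 98
So p = 98

Answer: 98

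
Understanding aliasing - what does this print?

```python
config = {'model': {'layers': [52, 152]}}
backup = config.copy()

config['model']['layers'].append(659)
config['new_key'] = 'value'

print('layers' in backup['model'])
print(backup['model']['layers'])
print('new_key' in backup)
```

Key concept: shallow copy gotcha with nested dict.
Step by step:
`config = {'model': {'layers': [52, 152]}}` → config = {'model': {'layers': [52, 152]}}
`backup = config.copy()` → backup = {'model': {'layers': [52, 152]}}
`config['model']['layers'].append(659)` → config = {'model': {'layers': [52, 152, 659]}}; backup = {'model': {'layers': [52, 152, 659]}}
`config['new_key'] = 'value'` → config = {'model': {'layers': [52, 152, 659]}, 'new_key': 'value'}
`print('layers' in backup['model'])` → prints True
`print(backup['model']['layers'])` → prints [52, 152, 659]
`print('new_key' in backup)` → prints False

Answer:
True
[52, 152, 659]
False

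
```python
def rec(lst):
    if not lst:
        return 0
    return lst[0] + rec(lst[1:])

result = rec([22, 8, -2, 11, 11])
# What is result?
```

22 + 8 + (-2) + 11 + 11 + 0 = 50

Answer: 50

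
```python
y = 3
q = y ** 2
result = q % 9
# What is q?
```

Trace:
`y = 3` → y = 3
`q = y ** 2` → q = 9
`result = q % 9` → result = 0
So q = 9

Answer: 9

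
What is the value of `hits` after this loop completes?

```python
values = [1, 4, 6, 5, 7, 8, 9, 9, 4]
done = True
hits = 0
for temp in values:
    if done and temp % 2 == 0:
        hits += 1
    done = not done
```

Count even values at even positions
`hits` takes the values: 0 → 1 → 2

Answer: 2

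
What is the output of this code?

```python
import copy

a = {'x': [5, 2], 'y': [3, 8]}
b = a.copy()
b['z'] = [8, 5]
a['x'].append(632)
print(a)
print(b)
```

Key concept: shallow copy of dict with mutable values.
Step by step:
`a = {'x': [5, 2], 'y': [3, 8]}` → a = {'x': [5, 2], 'y': [3, 8]}
`b = a.copy()` → b = {'x': [5, 2], 'y': [3, 8]}
`b['z'] = [8, 5]` → b = {'x': [5, 2], 'y': [3, 8], 'z': [8, 5]}
`a['x'].append(632)` → a = {'x': [5, 2, 632], 'y': [3, 8]}; b = {'x': [5, 2, 632], 'y': [3, 8], 'z': [8, 5]}
`print(a)` → prints {'x': [5, 2, 632], 'y': [3, 8]}
`print(b)` → prints {'x': [5, 2, 632], 'y': [3, 8], 'z': [8, 5]}

Answer:
{'x': [5, 2, 632], 'y': [3, 8]}
{'x': [5, 2, 632], 'y': [3, 8], 'z': [8, 5]}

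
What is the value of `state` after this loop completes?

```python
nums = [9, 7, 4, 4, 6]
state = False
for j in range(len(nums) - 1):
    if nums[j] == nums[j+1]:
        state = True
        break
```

Check consecutive duplicates in [9, 7, 4, 4, 6]
`state` takes the values: False → True

Answer: True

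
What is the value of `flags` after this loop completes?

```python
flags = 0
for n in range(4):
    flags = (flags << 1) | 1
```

Build 4 consecutive 1-bits: 0b1111
`flags` takes the values: 0 → 1 → 3 → 7 → 15

Answer: 15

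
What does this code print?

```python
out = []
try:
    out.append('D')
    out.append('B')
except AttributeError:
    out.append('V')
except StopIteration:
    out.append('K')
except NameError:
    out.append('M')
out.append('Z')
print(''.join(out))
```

Execution trace: 'D' (try body) → 'B' (try body, no exception) → 'Z' (after the try/except). Output: DBZ

Answer: DBZ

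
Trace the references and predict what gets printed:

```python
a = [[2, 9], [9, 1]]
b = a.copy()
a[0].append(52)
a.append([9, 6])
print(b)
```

Key concept: shallow copy with nested lists.
Step by step:
`a = [[2, 9], [9, 1]]` → a = [[2, 9], [9, 1]]
`b = a.copy()` → b = [[2, 9], [9, 1]]
`a[0].append(52)` → a = [[2, 9, 52], [9, 1]]; b = [[2, 9, 52], [9, 1]]
`a.append([9, 6])` → a = [[2, 9, 52], [9, 1], [9, 6]]
`print(b)` → prints [[2, 9, 52], [9, 1]]

Answer: [[2, 9, 52], [9, 1]]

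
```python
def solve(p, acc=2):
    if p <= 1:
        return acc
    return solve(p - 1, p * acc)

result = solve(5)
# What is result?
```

Accumulator trace (n, acc): (5, 2) -> (4, 10) -> (3, 40) -> (2, 120) -> (1, 240) -> return 240

Answer: 240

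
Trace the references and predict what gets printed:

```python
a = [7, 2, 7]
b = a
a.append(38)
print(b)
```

Key concept: basic list aliasing.
Step by step:
`a = [7, 2, 7]` → a = [7, 2, 7]
`b = a` → b = [7, 2, 7] (same object as a)
`a.append(38)` → a = [7, 2, 7, 38] (same object as b); b = [7, 2, 7, 38] (same object as a)
`print(b)` → prints [7, 2, 7, 38]

Answer: [7, 2, 7, 38]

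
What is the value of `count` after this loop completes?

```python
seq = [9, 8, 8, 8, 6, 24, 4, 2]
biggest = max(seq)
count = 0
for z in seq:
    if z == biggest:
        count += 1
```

Count of max value 24 in [9, 8, 8, 8, 6, 24, 4, 2]
`count` takes the values: 0 → 1

Answer: 1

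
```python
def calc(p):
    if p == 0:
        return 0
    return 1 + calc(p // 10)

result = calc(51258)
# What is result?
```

Count of digits of 51258: 5

Answer: 5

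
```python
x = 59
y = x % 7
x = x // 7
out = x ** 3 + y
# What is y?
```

Trace:
`x = 59` → x = 59
`y = x % 7` → y = 3
`x = x // 7` → x = 8
`out = x ** 3 + y` → out = 515
So y = 3

Answer: 3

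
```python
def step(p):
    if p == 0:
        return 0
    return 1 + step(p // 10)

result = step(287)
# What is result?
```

Count of digits of 287: 3

Answer: 3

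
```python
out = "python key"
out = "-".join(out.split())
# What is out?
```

Trace:
`out = "python key"` → out = 'python key'
`out = "-".join(out.split())` → out = 'python-key'
So out = 'python-key'

Answer: 'python-key'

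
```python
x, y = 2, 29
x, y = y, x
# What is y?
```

Trace:
`x, y = 2, 29` → x = 2; y = 29
`x, y = y, x` → x = 29; y = 2
So y = 2

Answer: 2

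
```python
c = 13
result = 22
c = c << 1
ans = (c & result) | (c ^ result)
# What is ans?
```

Trace:
`c = 13` → c = 13
`result = 22` → result = 22
`c = c << 1` → c = 26
`ans = (c & result) | (c ^ result)` → ans = 30
So ans = 30

Answer: 30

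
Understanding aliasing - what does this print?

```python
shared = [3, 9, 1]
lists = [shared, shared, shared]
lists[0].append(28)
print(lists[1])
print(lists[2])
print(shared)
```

Key concept: list of same reference.
Step by step:
`shared = [3, 9, 1]` → shared = [3, 9, 1]
`lists = [shared, shared, shared]` → lists = [[3, 9, 1], [3, 9, 1], [3, 9, 1]]
`lists[0].append(28)` → shared = [3, 9, 1, 28]; lists = [[3, 9, 1, 28], [3, 9, 1, 28], [3, 9, 1, 28]]
`print(lists[1])` → prints [3, 9, 1, 28]
`print(lists[2])` → prints [3, 9, 1, 28]
`print(shared)` → prints [3, 9, 1, 28]

Answer:
[3, 9, 1, 28]
[3, 9, 1, 28]
[3, 9, 1, 28]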